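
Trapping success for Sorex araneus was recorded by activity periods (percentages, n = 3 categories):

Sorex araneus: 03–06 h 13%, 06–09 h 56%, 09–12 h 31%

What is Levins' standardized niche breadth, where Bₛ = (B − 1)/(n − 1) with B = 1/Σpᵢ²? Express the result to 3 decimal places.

0.672

Convert percentages to proportions (divide by 100).
Σpᵢ² = 0.13² + 0.56² + 0.31² = 0.0169 + 0.3136 + 0.0961 = 0.4266
B = 1 / 0.4266 = 2.34412
Bₛ = (B − 1)/(n − 1) = (2.34412 − 1)/(3 − 1) = 1.34412/2 = 0.67206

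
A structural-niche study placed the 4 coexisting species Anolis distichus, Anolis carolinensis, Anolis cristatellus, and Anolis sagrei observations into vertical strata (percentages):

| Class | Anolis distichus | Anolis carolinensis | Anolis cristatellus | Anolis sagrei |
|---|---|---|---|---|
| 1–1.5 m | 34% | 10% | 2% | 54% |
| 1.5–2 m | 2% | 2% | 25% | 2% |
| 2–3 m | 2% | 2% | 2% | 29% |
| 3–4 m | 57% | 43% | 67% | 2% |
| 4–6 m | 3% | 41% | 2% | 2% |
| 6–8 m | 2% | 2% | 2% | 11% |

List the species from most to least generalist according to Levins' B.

Convert percentages to proportions (divide by 100).
Σp_distᵢ² = 0.34² + 0.02² + 0.02² + 0.57² + 0.03² + 0.02² = 0.1156 + 0.0004 + 0.0004 + 0.3249 + 0.0009 + 0.0004 = 0.4426
B_dist = 1 / 0.4426 = 2.2594
Σp_caroᵢ² = 0.10² + 0.02² + 0.02² + 0.43² + 0.41² + 0.02² = 0.0100 + 0.0004 + 0.0004 + 0.1849 + 0.1681 + 0.0004 = 0.3642
B_caro = 1 / 0.3642 = 2.7457
Σp_crisᵢ² = 0.02² + 0.25² + 0.02² + 0.67² + 0.02² + 0.02² = 0.0004 + 0.0625 + 0.0004 + 0.4489 + 0.0004 + 0.0004 = 0.5130
B_cris = 1 / 0.5130 = 1.9493
Σp_sagrᵢ² = 0.54² + 0.02² + 0.29² + 0.02² + 0.02² + 0.11² = 0.2916 + 0.0004 + 0.0841 + 0.0004 + 0.0004 + 0.0121 = 0.3890
B_sagr = 1 / 0.3890 = 2.5707
Ranking by B (broadest → narrowest): Anolis carolinensis (2.75) > Anolis sagrei (2.57) > Anolis distichus (2.26) > Anolis cristatellus (1.95)

Anolis carolinensis > Anolis sagrei > Anolis distichus > Anolis cristatellus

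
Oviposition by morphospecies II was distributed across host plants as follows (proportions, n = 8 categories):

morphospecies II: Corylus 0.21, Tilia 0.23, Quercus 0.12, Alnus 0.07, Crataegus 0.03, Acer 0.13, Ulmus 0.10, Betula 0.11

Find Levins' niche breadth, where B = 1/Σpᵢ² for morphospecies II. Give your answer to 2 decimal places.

6.40

Σpᵢ² = 0.21² + 0.23² + 0.12² + 0.07² + 0.03² + 0.13² + 0.10² + 0.11² = 0.0441 + 0.0529 + 0.0144 + 0.0049 + 0.0009 + 0.0169 + 0.0100 + 0.0121 = 0.1562
B = 1 / 0.1562 = 6.4020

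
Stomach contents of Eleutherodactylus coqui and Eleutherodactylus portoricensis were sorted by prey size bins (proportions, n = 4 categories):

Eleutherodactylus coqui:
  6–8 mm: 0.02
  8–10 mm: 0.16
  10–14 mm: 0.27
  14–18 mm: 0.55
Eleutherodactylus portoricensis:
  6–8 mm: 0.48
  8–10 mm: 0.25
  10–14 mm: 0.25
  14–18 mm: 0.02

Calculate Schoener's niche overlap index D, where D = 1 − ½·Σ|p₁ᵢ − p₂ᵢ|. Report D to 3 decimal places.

Σ|p₁ᵢ − p₂ᵢ| = 0.46 + 0.09 + 0.02 + 0.53 = 1.10
D = 1 − ½ × 1.10 = 1 − 0.550 = 0.45000

0.450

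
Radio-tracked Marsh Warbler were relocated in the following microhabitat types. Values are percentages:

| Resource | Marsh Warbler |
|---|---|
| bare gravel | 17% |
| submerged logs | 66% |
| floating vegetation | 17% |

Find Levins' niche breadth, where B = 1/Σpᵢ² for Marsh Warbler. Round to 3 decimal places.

2.027

Convert percentages to proportions (divide by 100).
Σpᵢ² = 0.17² + 0.66² + 0.17² = 0.0289 + 0.4356 + 0.0289 = 0.4934
B = 1 / 0.4934 = 2.02675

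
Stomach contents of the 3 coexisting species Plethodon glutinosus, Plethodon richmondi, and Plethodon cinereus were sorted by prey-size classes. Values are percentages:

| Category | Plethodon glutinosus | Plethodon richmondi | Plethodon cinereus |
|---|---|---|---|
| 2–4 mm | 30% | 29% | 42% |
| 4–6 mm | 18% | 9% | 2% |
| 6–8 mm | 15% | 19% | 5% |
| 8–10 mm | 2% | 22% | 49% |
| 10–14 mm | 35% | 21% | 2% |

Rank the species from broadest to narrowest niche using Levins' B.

Convert percentages to proportions (divide by 100).
Σp_glutᵢ² = 0.30² + 0.18² + 0.15² + 0.02² + 0.35² = 0.0900 + 0.0324 + 0.0225 + 0.0004 + 0.1225 = 0.2678
B_glut = 1 / 0.2678 = 3.7341
Σp_richᵢ² = 0.29² + 0.09² + 0.19² + 0.22² + 0.21² = 0.0841 + 0.0081 + 0.0361 + 0.0484 + 0.0441 = 0.2208
B_rich = 1 / 0.2208 = 4.5290
Σp_cineᵢ² = 0.42² + 0.02² + 0.05² + 0.49² + 0.02² = 0.1764 + 0.0004 + 0.0025 + 0.2401 + 0.0004 = 0.4198
B_cine = 1 / 0.4198 = 2.3821
Ranking by B (broadest → narrowest): Plethodon richmondi (4.53) > Plethodon glutinosus (3.73) > Plethodon cinereus (2.38)

Plethodon richmondi > Plethodon glutinosus > Plethodon cinereus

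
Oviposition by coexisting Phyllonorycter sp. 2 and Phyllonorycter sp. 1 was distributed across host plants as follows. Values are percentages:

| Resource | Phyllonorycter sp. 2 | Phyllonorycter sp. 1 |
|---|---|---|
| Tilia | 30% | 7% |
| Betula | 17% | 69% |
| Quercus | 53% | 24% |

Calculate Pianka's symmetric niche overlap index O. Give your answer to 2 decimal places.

0.57

Convert percentages to proportions (divide by 100).
Σ p₁ᵢp₂ᵢ = 0.0210 + 0.1173 + 0.1272 = 0.2655
Σp_1ᵢ² = 0.30² + 0.17² + 0.53² = 0.0900 + 0.0289 + 0.2809 = 0.3998
Σp_2ᵢ² = 0.07² + 0.69² + 0.24² = 0.0049 + 0.4761 + 0.0576 = 0.5386
O = 0.2655 / √(0.3998 × 0.5386) = 0.2655 / 0.46404 = 0.5721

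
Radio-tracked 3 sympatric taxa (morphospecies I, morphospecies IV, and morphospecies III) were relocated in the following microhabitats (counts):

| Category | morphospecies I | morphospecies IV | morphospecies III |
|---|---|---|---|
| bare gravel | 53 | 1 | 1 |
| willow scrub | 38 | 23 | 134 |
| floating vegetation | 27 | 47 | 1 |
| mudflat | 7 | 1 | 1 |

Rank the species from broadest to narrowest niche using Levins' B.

Proportions for morphospecies I (n=125): 53/125=0.4240, 38/125=0.3040, 27/125=0.2160, 7/125=0.0560
Proportions for morphospecies IV (n=72): 1/72=0.0139, 23/72=0.3194, 47/72=0.6528, 1/72=0.0139
Proportions for morphospecies III (n=137): 1/137=0.0073, 134/137=0.9781, 1/137=0.0073, 1/137=0.0073
Σp_Iᵢ² = 0.4240² + 0.3040² + 0.2160² + 0.0560² = 0.179776 + 0.092416 + 0.046656 + 0.003136 = 0.321984
B_I = 1 / 0.321984 = 3.1057
Σp_IVᵢ² = 0.0139² + 0.3194² + 0.6528² + 0.0139² = 0.000193 + 0.102016 + 0.426148 + 0.000193 = 0.528550
B_IV = 1 / 0.528550 = 1.8920
Σp_IIIᵢ² = 0.0073² + 0.9781² + 0.0073² + 0.0073² = 0.000053 + 0.956680 + 0.000053 + 0.000053 = 0.956839
B_III = 1 / 0.956839 = 1.0451
Ranking by B (broadest → narrowest): morphospecies I (3.11) > morphospecies IV (1.89) > morphospecies III (1.05)

morphospecies I > morphospecies IV > morphospecies III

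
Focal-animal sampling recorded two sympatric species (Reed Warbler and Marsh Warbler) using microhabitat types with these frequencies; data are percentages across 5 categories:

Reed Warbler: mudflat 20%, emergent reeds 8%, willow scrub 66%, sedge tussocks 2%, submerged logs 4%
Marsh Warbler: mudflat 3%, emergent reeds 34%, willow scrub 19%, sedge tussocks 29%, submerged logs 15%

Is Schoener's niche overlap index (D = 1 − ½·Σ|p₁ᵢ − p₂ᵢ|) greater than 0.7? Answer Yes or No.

Convert percentages to proportions (divide by 100).
Σ|p₁ᵢ − p₂ᵢ| = 0.17 + 0.26 + 0.47 + 0.27 + 0.11 = 1.28
D = 1 − ½ × 1.28 = 1 − 0.640 = 0.3600
D = 0.3600 < 0.7 → No.

No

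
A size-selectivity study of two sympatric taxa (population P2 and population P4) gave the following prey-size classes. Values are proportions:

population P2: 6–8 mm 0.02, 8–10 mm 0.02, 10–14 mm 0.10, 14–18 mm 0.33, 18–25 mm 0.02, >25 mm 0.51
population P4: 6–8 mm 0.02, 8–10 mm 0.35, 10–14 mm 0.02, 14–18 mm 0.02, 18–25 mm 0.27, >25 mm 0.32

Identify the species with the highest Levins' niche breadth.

Σp_P2ᵢ² = 0.02² + 0.02² + 0.10² + 0.33² + 0.02² + 0.51² = 0.0004 + 0.0004 + 0.0100 + 0.1089 + 0.0004 + 0.2601 = 0.3802
B_P2 = 1 / 0.3802 = 2.6302
Σp_P4ᵢ² = 0.02² + 0.35² + 0.02² + 0.02² + 0.27² + 0.32² = 0.0004 + 0.1225 + 0.0004 + 0.0004 + 0.0729 + 0.1024 = 0.2990
B_P4 = 1 / 0.2990 = 3.3445
Highest B → broadest niche (most generalist): population P4 (B = 3.34).

population P4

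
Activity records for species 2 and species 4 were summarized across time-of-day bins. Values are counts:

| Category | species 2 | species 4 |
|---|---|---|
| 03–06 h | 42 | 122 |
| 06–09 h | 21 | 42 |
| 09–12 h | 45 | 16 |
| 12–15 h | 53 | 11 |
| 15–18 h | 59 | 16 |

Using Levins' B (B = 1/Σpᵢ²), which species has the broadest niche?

species 2

Proportions for species 2 (n=220): 42/220=0.1909, 21/220=0.0955, 45/220=0.2045, 53/220=0.2409, 59/220=0.2682
Proportions for species 4 (n=207): 122/207=0.5894, 42/207=0.2029, 16/207=0.0773, 11/207=0.0531, 16/207=0.0773
Σp_2ᵢ² = 0.1909² + 0.0955² + 0.2045² + 0.2409² + 0.2682² = 0.036443 + 0.009120 + 0.041820 + 0.058033 + 0.071931 = 0.217347
B_2 = 1 / 0.217347 = 4.6009
Σp_4ᵢ² = 0.5894² + 0.2029² + 0.0773² + 0.0531² + 0.0773² = 0.347392 + 0.041168 + 0.005975 + 0.002820 + 0.005975 = 0.403330
B_4 = 1 / 0.403330 = 2.4794
Highest B → broadest niche (most generalist): species 2 (B = 4.60).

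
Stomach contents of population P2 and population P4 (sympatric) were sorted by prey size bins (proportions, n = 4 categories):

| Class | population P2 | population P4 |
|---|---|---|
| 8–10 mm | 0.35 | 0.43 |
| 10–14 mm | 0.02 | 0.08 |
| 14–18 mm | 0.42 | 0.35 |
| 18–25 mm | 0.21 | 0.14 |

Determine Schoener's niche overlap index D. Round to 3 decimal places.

Σ|p₁ᵢ − p₂ᵢ| = 0.08 + 0.06 + 0.07 + 0.07 = 0.28
D = 1 − ½ × 0.28 = 1 − 0.140 = 0.86000

0.860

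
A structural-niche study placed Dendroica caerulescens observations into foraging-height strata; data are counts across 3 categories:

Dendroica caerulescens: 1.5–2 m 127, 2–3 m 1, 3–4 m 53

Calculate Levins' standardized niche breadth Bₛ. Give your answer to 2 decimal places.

0.36

Proportions for Dendroica caerulescens (n=181): 127/181=0.7017, 1/181=0.0055, 53/181=0.2928
Σpᵢ² = 0.7017² + 0.0055² + 0.2928² = 0.492383 + 0.000030 + 0.085732 = 0.578145
B = 1 / 0.578145 = 1.7297
Bₛ = (B − 1)/(n − 1) = (1.7297 − 1)/(3 − 1) = 0.7297/2 = 0.3649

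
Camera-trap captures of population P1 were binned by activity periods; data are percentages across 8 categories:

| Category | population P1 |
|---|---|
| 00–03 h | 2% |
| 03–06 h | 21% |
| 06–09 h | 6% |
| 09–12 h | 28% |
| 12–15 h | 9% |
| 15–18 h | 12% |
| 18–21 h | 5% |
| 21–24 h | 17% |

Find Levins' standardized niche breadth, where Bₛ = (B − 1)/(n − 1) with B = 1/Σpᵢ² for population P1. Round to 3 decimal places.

Convert percentages to proportions (divide by 100).
Σpᵢ² = 0.02² + 0.21² + 0.06² + 0.28² + 0.09² + 0.12² + 0.05² + 0.17² = 0.0004 + 0.0441 + 0.0036 + 0.0784 + 0.0081 + 0.0144 + 0.0025 + 0.0289 = 0.1804
B = 1 / 0.1804 = 5.54324
Bₛ = (B − 1)/(n − 1) = (5.54324 − 1)/(8 − 1) = 4.54324/7 = 0.64903

0.649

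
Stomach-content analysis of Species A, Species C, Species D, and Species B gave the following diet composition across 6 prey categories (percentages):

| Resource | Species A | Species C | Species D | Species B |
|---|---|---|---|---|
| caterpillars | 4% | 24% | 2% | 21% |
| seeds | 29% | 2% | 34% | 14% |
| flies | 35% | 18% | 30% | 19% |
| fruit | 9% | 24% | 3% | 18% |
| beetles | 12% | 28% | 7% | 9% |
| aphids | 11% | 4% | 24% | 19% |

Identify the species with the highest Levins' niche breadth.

Species B

Convert percentages to proportions (divide by 100).
Σp_Aᵢ² = 0.04² + 0.29² + 0.35² + 0.09² + 0.12² + 0.11² = 0.0016 + 0.0841 + 0.1225 + 0.0081 + 0.0144 + 0.0121 = 0.2428
B_A = 1 / 0.2428 = 4.1186
Σp_Cᵢ² = 0.24² + 0.02² + 0.18² + 0.24² + 0.28² + 0.04² = 0.0576 + 0.0004 + 0.0324 + 0.0576 + 0.0784 + 0.0016 = 0.2280
B_C = 1 / 0.2280 = 4.3860
Σp_Dᵢ² = 0.02² + 0.34² + 0.30² + 0.03² + 0.07² + 0.24² = 0.0004 + 0.1156 + 0.0900 + 0.0009 + 0.0049 + 0.0576 = 0.2694
B_D = 1 / 0.2694 = 3.7120
Σp_Bᵢ² = 0.21² + 0.14² + 0.19² + 0.18² + 0.09² + 0.19² = 0.0441 + 0.0196 + 0.0361 + 0.0324 + 0.0081 + 0.0361 = 0.1764
B_B = 1 / 0.1764 = 5.6689
Highest B → broadest niche (most generalist): Species B (B = 5.67).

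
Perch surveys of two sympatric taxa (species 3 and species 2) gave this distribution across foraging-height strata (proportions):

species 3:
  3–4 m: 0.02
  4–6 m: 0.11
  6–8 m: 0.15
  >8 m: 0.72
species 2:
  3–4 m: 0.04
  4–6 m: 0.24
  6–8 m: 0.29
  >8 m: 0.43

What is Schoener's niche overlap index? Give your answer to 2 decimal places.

0.71

Σ|p₁ᵢ − p₂ᵢ| = 0.02 + 0.13 + 0.14 + 0.29 = 0.58
D = 1 − ½ × 0.58 = 1 − 0.290 = 0.7100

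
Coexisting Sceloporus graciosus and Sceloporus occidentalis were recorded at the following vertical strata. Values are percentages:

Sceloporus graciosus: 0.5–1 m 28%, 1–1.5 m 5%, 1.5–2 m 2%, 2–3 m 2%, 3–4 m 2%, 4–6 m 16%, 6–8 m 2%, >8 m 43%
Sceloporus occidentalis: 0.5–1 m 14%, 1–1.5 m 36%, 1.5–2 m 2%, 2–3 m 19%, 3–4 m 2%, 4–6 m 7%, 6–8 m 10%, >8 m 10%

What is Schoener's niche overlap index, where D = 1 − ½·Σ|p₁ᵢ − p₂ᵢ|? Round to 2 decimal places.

Convert percentages to proportions (divide by 100).
Σ|p₁ᵢ − p₂ᵢ| = 0.14 + 0.31 + 0.00 + 0.17 + 0.00 + 0.09 + 0.08 + 0.33 = 1.12
D = 1 − ½ × 1.12 = 1 − 0.560 = 0.4400

0.44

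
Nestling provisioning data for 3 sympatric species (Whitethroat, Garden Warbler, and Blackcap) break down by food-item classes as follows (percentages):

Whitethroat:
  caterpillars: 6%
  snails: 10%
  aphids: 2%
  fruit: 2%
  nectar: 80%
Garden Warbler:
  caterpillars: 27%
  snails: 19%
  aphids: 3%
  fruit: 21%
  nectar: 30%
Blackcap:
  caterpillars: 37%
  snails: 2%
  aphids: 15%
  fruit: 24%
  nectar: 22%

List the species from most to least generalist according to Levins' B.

Convert percentages to proportions (divide by 100).
Σp_Whitᵢ² = 0.06² + 0.10² + 0.02² + 0.02² + 0.80² = 0.0036 + 0.0100 + 0.0004 + 0.0004 + 0.6400 = 0.6544
B_Whit = 1 / 0.6544 = 1.5281
Σp_Warbᵢ² = 0.27² + 0.19² + 0.03² + 0.21² + 0.30² = 0.0729 + 0.0361 + 0.0009 + 0.0441 + 0.0900 = 0.2440
B_Warb = 1 / 0.2440 = 4.0984
Σp_Blacᵢ² = 0.37² + 0.02² + 0.15² + 0.24² + 0.22² = 0.1369 + 0.0004 + 0.0225 + 0.0576 + 0.0484 = 0.2658
B_Blac = 1 / 0.2658 = 3.7622
Ranking by B (broadest → narrowest): Garden Warbler (4.10) > Blackcap (3.76) > Whitethroat (1.53)

Garden Warbler > Blackcap > Whitethroat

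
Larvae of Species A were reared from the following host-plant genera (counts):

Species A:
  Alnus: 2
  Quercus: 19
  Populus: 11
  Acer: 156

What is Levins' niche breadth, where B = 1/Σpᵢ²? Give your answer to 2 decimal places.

Proportions for Species A (n=188): 2/188=0.0106, 19/188=0.1011, 11/188=0.0585, 156/188=0.8298
Σpᵢ² = 0.0106² + 0.1011² + 0.0585² + 0.8298² = 0.000112 + 0.010221 + 0.003422 + 0.688568 = 0.702323
B = 1 / 0.702323 = 1.4238

1.42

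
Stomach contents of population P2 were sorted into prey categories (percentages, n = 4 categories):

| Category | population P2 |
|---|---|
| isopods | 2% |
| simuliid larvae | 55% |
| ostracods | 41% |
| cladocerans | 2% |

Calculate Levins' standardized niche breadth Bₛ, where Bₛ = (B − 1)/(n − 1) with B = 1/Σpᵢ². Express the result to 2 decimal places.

Convert percentages to proportions (divide by 100).
Σpᵢ² = 0.02² + 0.55² + 0.41² + 0.02² = 0.0004 + 0.3025 + 0.1681 + 0.0004 = 0.4714
B = 1 / 0.4714 = 2.1213
Bₛ = (B − 1)/(n − 1) = (2.1213 − 1)/(4 − 1) = 1.1213/3 = 0.3738

0.37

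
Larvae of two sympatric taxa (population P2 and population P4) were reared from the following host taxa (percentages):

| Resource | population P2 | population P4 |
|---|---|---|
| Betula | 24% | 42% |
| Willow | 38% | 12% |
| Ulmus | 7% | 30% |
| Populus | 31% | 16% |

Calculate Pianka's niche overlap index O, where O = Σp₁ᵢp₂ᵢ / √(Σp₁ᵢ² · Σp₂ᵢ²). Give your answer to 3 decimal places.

0.712

Convert percentages to proportions (divide by 100).
Σ p₁ᵢp₂ᵢ = 0.1008 + 0.0456 + 0.0210 + 0.0496 = 0.2170
Σp_1ᵢ² = 0.24² + 0.38² + 0.07² + 0.31² = 0.0576 + 0.1444 + 0.0049 + 0.0961 = 0.3030
Σp_2ᵢ² = 0.42² + 0.12² + 0.30² + 0.16² = 0.1764 + 0.0144 + 0.0900 + 0.0256 = 0.3064
O = 0.2170 / √(0.3030 × 0.3064) = 0.2170 / 0.304695 = 0.71219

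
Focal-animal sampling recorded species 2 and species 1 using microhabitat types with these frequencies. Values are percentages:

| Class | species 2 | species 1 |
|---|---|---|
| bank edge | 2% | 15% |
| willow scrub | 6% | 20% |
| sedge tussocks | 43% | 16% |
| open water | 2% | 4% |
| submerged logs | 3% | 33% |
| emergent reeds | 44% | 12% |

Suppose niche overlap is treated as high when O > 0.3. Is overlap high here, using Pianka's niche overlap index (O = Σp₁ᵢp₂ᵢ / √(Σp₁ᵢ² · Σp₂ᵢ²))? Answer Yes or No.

Yes

Convert percentages to proportions (divide by 100).
Σ p₁ᵢp₂ᵢ = 0.0030 + 0.0120 + 0.0688 + 0.0008 + 0.0099 + 0.0528 = 0.1473
Σp_1ᵢ² = 0.02² + 0.06² + 0.43² + 0.02² + 0.03² + 0.44² = 0.0004 + 0.0036 + 0.1849 + 0.0004 + 0.0009 + 0.1936 = 0.3838
Σp_2ᵢ² = 0.15² + 0.20² + 0.16² + 0.04² + 0.33² + 0.12² = 0.0225 + 0.0400 + 0.0256 + 0.0016 + 0.1089 + 0.0144 = 0.2130
O = 0.1473 / √(0.3838 × 0.2130) = 0.1473 / 0.28592 = 0.5152
O = 0.5152 > 0.3 → Yes.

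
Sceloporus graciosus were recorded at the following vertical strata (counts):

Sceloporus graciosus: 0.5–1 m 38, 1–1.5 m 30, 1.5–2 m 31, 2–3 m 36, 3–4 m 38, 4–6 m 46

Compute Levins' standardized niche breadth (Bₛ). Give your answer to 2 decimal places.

0.98

Proportions for Sceloporus graciosus (n=219): 38/219=0.1735, 30/219=0.1370, 31/219=0.1416, 36/219=0.1644, 38/219=0.1735, 46/219=0.2100
Σpᵢ² = 0.1735² + 0.1370² + 0.1416² + 0.1644² + 0.1735² + 0.2100² = 0.030102 + 0.018769 + 0.020051 + 0.027027 + 0.030102 + 0.044100 = 0.170151
B = 1 / 0.170151 = 5.8771
Bₛ = (B − 1)/(n − 1) = (5.8771 − 1)/(6 − 1) = 4.8771/5 = 0.9754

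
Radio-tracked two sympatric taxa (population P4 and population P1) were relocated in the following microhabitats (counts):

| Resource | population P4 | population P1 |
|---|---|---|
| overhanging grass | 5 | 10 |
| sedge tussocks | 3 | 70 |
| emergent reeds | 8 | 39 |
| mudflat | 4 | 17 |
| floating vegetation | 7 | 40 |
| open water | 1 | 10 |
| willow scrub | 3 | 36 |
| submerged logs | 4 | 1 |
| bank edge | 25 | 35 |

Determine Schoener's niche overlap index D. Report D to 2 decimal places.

Proportions for population P4 (n=60): 5/60=0.0833, 3/60=0.0500, 8/60=0.1333, 4/60=0.0667, 7/60=0.1167, 1/60=0.0167, 3/60=0.0500, 4/60=0.0667, 25/60=0.4167
Proportions for population P1 (n=258): 10/258=0.0388, 70/258=0.2713, 39/258=0.1512, 17/258=0.0659, 40/258=0.1550, 10/258=0.0388, 36/258=0.1395, 1/258=0.0039, 35/258=0.1357
Σ|p₁ᵢ − p₂ᵢ| = 0.0445 + 0.2213 + 0.0179 + 0.0008 + 0.0383 + 0.0221 + 0.0895 + 0.0628 + 0.2810 = 0.7782
D = 1 − ½ × 0.7782 = 1 − 0.38910 = 0.61090

0.61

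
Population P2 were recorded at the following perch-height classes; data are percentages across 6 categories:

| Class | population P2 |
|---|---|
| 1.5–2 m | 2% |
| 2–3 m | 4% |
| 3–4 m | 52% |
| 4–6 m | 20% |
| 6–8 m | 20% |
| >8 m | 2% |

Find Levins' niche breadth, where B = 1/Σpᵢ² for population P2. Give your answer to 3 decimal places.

2.834

Convert percentages to proportions (divide by 100).
Σpᵢ² = 0.02² + 0.04² + 0.52² + 0.20² + 0.20² + 0.02² = 0.0004 + 0.0016 + 0.2704 + 0.0400 + 0.0400 + 0.0004 = 0.3528
B = 1 / 0.3528 = 2.83447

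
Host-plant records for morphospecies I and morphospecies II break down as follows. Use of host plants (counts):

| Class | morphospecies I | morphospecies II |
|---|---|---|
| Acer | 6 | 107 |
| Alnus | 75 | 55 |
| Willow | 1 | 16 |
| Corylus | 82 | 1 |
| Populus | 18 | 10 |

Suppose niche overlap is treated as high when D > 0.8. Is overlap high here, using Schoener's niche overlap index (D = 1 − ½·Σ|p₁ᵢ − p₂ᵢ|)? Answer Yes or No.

Proportions for morphospecies I (n=182): 6/182=0.0330, 75/182=0.4121, 1/182=0.0055, 82/182=0.4505, 18/182=0.0989
Proportions for morphospecies II (n=189): 107/189=0.5661, 55/189=0.2910, 16/189=0.0847, 1/189=0.0053, 10/189=0.0529
Σ|p₁ᵢ − p₂ᵢ| = 0.5331 + 0.1211 + 0.0792 + 0.4452 + 0.0460 = 1.2246
D = 1 − ½ × 1.2246 = 1 − 0.61230 = 0.38770
D = 0.38770 < 0.8 → No.

No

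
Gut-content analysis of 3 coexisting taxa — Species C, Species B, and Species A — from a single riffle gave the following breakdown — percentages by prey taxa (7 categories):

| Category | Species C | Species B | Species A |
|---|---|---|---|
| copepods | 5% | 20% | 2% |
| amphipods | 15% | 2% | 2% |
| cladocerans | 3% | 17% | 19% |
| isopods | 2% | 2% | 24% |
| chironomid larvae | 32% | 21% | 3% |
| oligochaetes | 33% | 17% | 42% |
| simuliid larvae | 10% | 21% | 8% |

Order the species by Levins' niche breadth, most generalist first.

Convert percentages to proportions (divide by 100).
Σp_Cᵢ² = 0.05² + 0.15² + 0.03² + 0.02² + 0.32² + 0.33² + 0.10² = 0.0025 + 0.0225 + 0.0009 + 0.0004 + 0.1024 + 0.1089 + 0.0100 = 0.2476
B_C = 1 / 0.2476 = 4.0388
Σp_Bᵢ² = 0.20² + 0.02² + 0.17² + 0.02² + 0.21² + 0.17² + 0.21² = 0.0400 + 0.0004 + 0.0289 + 0.0004 + 0.0441 + 0.0289 + 0.0441 = 0.1868
B_B = 1 / 0.1868 = 5.3533
Σp_Aᵢ² = 0.02² + 0.02² + 0.19² + 0.24² + 0.03² + 0.42² + 0.08² = 0.0004 + 0.0004 + 0.0361 + 0.0576 + 0.0009 + 0.1764 + 0.0064 = 0.2782
B_A = 1 / 0.2782 = 3.5945
Ranking by B (broadest → narrowest): Species B (5.35) > Species C (4.04) > Species A (3.59)

Species B > Species C > Species A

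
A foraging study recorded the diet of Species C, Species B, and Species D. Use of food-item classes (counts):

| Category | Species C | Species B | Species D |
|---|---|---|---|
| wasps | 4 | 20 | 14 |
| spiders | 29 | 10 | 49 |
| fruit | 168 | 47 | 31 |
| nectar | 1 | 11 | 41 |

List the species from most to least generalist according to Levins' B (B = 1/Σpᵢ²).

Proportions for Species C (n=202): 4/202=0.0198, 29/202=0.1436, 168/202=0.8317, 1/202=0.0050
Proportions for Species B (n=88): 20/88=0.2273, 10/88=0.1136, 47/88=0.5341, 11/88=0.1250
Proportions for Species D (n=135): 14/135=0.1037, 49/135=0.3630, 31/135=0.2296, 41/135=0.3037
Σp_Cᵢ² = 0.0198² + 0.1436² + 0.8317² + 0.0050² = 0.000392 + 0.020621 + 0.691725 + 0.000025 = 0.712763
B_C = 1 / 0.712763 = 1.4030
Σp_Bᵢ² = 0.2273² + 0.1136² + 0.5341² + 0.1250² = 0.051665 + 0.012905 + 0.285263 + 0.015625 = 0.365458
B_B = 1 / 0.365458 = 2.7363
Σp_Dᵢ² = 0.1037² + 0.3630² + 0.2296² + 0.3037² = 0.010754 + 0.131769 + 0.052716 + 0.092234 = 0.287473
B_D = 1 / 0.287473 = 3.4786
Ranking by B (broadest → narrowest): Species D (3.48) > Species B (2.74) > Species C (1.40)

Species D > Species B > Species C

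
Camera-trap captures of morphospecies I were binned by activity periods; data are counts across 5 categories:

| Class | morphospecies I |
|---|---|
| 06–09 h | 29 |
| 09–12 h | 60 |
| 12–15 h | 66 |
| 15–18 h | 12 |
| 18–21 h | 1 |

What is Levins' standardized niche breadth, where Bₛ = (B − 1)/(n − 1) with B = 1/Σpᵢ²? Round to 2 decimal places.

0.54

Proportions for morphospecies I (n=168): 29/168=0.1726, 60/168=0.3571, 66/168=0.3929, 12/168=0.0714, 1/168=0.0060
Σpᵢ² = 0.1726² + 0.3571² + 0.3929² + 0.0714² + 0.0060² = 0.029791 + 0.127520 + 0.154370 + 0.005098 + 0.000036 = 0.316815
B = 1 / 0.316815 = 3.1564
Bₛ = (B − 1)/(n − 1) = (3.1564 − 1)/(5 − 1) = 2.1564/4 = 0.5391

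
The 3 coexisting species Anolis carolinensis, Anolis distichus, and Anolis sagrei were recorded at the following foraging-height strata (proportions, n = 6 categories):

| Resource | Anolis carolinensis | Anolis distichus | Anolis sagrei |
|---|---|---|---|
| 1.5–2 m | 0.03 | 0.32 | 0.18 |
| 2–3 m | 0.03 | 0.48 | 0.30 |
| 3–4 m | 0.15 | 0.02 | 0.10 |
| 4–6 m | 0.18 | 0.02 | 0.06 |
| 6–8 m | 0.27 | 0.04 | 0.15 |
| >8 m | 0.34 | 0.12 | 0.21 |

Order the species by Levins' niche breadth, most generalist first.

Anolis sagrei > Anolis carolinensis > Anolis distichus

Σp_caroᵢ² = 0.03² + 0.03² + 0.15² + 0.18² + 0.27² + 0.34² = 0.0009 + 0.0009 + 0.0225 + 0.0324 + 0.0729 + 0.1156 = 0.2452
B_caro = 1 / 0.2452 = 4.0783
Σp_distᵢ² = 0.32² + 0.48² + 0.02² + 0.02² + 0.04² + 0.12² = 0.1024 + 0.2304 + 0.0004 + 0.0004 + 0.0016 + 0.0144 = 0.3496
B_dist = 1 / 0.3496 = 2.8604
Σp_sagrᵢ² = 0.18² + 0.30² + 0.10² + 0.06² + 0.15² + 0.21² = 0.0324 + 0.0900 + 0.0100 + 0.0036 + 0.0225 + 0.0441 = 0.2026
B_sagr = 1 / 0.2026 = 4.9358
Ranking by B (broadest → narrowest): Anolis sagrei (4.94) > Anolis carolinensis (4.08) > Anolis distichus (2.86)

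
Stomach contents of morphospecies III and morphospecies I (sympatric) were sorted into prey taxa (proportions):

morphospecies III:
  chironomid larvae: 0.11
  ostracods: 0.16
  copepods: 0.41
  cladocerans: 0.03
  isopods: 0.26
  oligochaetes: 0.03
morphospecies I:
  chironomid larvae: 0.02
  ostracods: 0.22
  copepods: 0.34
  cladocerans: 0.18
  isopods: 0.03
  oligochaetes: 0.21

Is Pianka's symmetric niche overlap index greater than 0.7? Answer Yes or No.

Σ p₁ᵢp₂ᵢ = 0.0022 + 0.0352 + 0.1394 + 0.0054 + 0.0078 + 0.0063 = 0.1963
Σp_1ᵢ² = 0.11² + 0.16² + 0.41² + 0.03² + 0.26² + 0.03² = 0.0121 + 0.0256 + 0.1681 + 0.0009 + 0.0676 + 0.0009 = 0.2752
Σp_2ᵢ² = 0.02² + 0.22² + 0.34² + 0.18² + 0.03² + 0.21² = 0.0004 + 0.0484 + 0.1156 + 0.0324 + 0.0009 + 0.0441 = 0.2418
O = 0.1963 / √(0.2752 × 0.2418) = 0.1963 / 0.25796 = 0.7610
O = 0.7610 > 0.7 → Yes.

Yes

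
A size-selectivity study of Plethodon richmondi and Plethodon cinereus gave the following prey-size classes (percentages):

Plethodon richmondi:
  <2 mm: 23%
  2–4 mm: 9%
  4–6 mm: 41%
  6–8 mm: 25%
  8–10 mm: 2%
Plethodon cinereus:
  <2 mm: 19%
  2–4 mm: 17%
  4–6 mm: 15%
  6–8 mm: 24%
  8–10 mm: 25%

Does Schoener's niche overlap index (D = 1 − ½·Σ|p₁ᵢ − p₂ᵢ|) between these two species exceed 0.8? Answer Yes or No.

No

Convert percentages to proportions (divide by 100).
Σ|p₁ᵢ − p₂ᵢ| = 0.04 + 0.08 + 0.26 + 0.01 + 0.23 = 0.62
D = 1 − ½ × 0.62 = 1 − 0.310 = 0.6900
D = 0.6900 < 0.8 → No.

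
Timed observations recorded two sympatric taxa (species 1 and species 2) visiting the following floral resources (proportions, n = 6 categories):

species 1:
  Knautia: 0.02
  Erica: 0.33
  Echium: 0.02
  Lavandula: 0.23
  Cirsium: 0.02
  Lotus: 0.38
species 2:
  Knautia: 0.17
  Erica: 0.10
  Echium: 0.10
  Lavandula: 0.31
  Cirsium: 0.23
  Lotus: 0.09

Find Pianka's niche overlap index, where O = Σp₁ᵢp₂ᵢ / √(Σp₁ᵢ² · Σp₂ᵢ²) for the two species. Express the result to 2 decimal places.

0.59

Σ p₁ᵢp₂ᵢ = 0.0034 + 0.0330 + 0.0020 + 0.0713 + 0.0046 + 0.0342 = 0.1485
Σp_1ᵢ² = 0.02² + 0.33² + 0.02² + 0.23² + 0.02² + 0.38² = 0.0004 + 0.1089 + 0.0004 + 0.0529 + 0.0004 + 0.1444 = 0.3074
Σp_2ᵢ² = 0.17² + 0.10² + 0.10² + 0.31² + 0.23² + 0.09² = 0.0289 + 0.0100 + 0.0100 + 0.0961 + 0.0529 + 0.0081 = 0.2060
O = 0.1485 / √(0.3074 × 0.2060) = 0.1485 / 0.25164 = 0.5901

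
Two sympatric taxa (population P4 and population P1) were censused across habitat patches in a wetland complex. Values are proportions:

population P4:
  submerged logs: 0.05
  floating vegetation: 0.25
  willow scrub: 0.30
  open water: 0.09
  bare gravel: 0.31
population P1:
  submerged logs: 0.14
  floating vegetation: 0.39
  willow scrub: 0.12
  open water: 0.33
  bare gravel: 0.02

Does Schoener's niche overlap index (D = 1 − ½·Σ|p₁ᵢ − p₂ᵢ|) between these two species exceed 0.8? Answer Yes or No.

Σ|p₁ᵢ − p₂ᵢ| = 0.09 + 0.14 + 0.18 + 0.24 + 0.29 = 0.94
D = 1 − ½ × 0.94 = 1 − 0.470 = 0.5300
D = 0.5300 < 0.8 → No.

No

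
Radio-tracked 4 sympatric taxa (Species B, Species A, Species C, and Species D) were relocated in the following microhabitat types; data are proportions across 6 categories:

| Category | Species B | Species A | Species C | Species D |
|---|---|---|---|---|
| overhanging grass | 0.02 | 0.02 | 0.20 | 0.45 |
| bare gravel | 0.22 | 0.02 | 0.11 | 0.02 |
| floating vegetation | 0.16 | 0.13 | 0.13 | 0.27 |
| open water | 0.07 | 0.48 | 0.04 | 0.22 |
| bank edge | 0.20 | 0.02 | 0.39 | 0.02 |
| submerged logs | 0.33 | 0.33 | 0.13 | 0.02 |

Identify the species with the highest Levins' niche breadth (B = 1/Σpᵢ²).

Σp_Bᵢ² = 0.02² + 0.22² + 0.16² + 0.07² + 0.20² + 0.33² = 0.0004 + 0.0484 + 0.0256 + 0.0049 + 0.0400 + 0.1089 = 0.2282
B_B = 1 / 0.2282 = 4.3821
Σp_Aᵢ² = 0.02² + 0.02² + 0.13² + 0.48² + 0.02² + 0.33² = 0.0004 + 0.0004 + 0.0169 + 0.2304 + 0.0004 + 0.1089 = 0.3574
B_A = 1 / 0.3574 = 2.7980
Σp_Cᵢ² = 0.20² + 0.11² + 0.13² + 0.04² + 0.39² + 0.13² = 0.0400 + 0.0121 + 0.0169 + 0.0016 + 0.1521 + 0.0169 = 0.2396
B_C = 1 / 0.2396 = 4.1736
Σp_Dᵢ² = 0.45² + 0.02² + 0.27² + 0.22² + 0.02² + 0.02² = 0.2025 + 0.0004 + 0.0729 + 0.0484 + 0.0004 + 0.0004 = 0.3250
B_D = 1 / 0.3250 = 3.0769
Highest B → broadest niche (most generalist): Species B (B = 4.38).

Species B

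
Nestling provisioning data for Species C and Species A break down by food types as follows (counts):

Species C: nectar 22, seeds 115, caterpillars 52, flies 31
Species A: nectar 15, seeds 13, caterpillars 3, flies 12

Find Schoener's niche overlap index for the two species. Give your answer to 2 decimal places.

Proportions for Species C (n=220): 22/220=0.1000, 115/220=0.5227, 52/220=0.2364, 31/220=0.1409
Proportions for Species A (n=43): 15/43=0.3488, 13/43=0.3023, 3/43=0.0698, 12/43=0.2791
Σ|p₁ᵢ − p₂ᵢ| = 0.2488 + 0.2204 + 0.1666 + 0.1382 = 0.7740
D = 1 − ½ × 0.7740 = 1 − 0.38700 = 0.61300

0.61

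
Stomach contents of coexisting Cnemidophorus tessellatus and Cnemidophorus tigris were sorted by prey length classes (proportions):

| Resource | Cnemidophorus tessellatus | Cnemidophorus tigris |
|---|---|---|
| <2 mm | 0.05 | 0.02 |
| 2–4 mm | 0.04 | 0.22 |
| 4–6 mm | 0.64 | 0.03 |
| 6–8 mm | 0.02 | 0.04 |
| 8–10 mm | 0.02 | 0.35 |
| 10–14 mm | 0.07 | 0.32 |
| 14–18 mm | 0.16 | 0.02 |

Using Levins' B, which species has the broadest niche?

Cnemidophorus tigris

Σp_tessᵢ² = 0.05² + 0.04² + 0.64² + 0.02² + 0.02² + 0.07² + 0.16² = 0.0025 + 0.0016 + 0.4096 + 0.0004 + 0.0004 + 0.0049 + 0.0256 = 0.4450
B_tess = 1 / 0.4450 = 2.2472
Σp_tigrᵢ² = 0.02² + 0.22² + 0.03² + 0.04² + 0.35² + 0.32² + 0.02² = 0.0004 + 0.0484 + 0.0009 + 0.0016 + 0.1225 + 0.1024 + 0.0004 = 0.2766
B_tigr = 1 / 0.2766 = 3.6153
Highest B → broadest niche (most generalist): Cnemidophorus tigris (B = 3.62).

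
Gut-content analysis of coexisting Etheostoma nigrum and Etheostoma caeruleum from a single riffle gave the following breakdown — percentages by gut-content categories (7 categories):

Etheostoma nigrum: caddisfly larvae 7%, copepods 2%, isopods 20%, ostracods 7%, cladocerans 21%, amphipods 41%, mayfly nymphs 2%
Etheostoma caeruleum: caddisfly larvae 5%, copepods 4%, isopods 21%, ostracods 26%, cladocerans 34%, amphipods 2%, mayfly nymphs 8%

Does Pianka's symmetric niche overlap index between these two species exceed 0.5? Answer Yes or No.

Yes

Convert percentages to proportions (divide by 100).
Σ p₁ᵢp₂ᵢ = 0.0035 + 0.0008 + 0.0420 + 0.0182 + 0.0714 + 0.0082 + 0.0016 = 0.1457
Σp_1ᵢ² = 0.07² + 0.02² + 0.20² + 0.07² + 0.21² + 0.41² + 0.02² = 0.0049 + 0.0004 + 0.0400 + 0.0049 + 0.0441 + 0.1681 + 0.0004 = 0.2628
Σp_2ᵢ² = 0.05² + 0.04² + 0.21² + 0.26² + 0.34² + 0.02² + 0.08² = 0.0025 + 0.0016 + 0.0441 + 0.0676 + 0.1156 + 0.0004 + 0.0064 = 0.2382
O = 0.1457 / √(0.2628 × 0.2382) = 0.1457 / 0.25020 = 0.5823
O = 0.5823 > 0.5 → Yes.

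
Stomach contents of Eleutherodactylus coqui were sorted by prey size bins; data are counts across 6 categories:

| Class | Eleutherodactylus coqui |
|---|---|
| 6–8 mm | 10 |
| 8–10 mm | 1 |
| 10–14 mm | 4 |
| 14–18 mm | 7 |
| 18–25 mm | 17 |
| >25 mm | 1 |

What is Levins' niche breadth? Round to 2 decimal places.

3.51

Proportions for Eleutherodactylus coqui (n=40): 10/40=0.2500, 1/40=0.0250, 4/40=0.1000, 7/40=0.1750, 17/40=0.4250, 1/40=0.0250
Σpᵢ² = 0.2500² + 0.0250² + 0.1000² + 0.1750² + 0.4250² + 0.0250² = 0.062500 + 0.000625 + 0.010000 + 0.030625 + 0.180625 + 0.000625 = 0.285000
B = 1 / 0.285000 = 3.5088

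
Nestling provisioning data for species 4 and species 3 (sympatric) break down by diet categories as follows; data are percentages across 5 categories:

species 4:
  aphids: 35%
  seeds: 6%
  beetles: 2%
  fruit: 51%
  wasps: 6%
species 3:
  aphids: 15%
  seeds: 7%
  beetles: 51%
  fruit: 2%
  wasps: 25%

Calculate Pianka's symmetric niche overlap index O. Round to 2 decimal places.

0.25

Convert percentages to proportions (divide by 100).
Σ p₁ᵢp₂ᵢ = 0.0525 + 0.0042 + 0.0102 + 0.0102 + 0.0150 = 0.0921
Σp_1ᵢ² = 0.35² + 0.06² + 0.02² + 0.51² + 0.06² = 0.1225 + 0.0036 + 0.0004 + 0.2601 + 0.0036 = 0.3902
Σp_2ᵢ² = 0.15² + 0.07² + 0.51² + 0.02² + 0.25² = 0.0225 + 0.0049 + 0.2601 + 0.0004 + 0.0625 = 0.3504
O = 0.0921 / √(0.3902 × 0.3504) = 0.0921 / 0.36976 = 0.2491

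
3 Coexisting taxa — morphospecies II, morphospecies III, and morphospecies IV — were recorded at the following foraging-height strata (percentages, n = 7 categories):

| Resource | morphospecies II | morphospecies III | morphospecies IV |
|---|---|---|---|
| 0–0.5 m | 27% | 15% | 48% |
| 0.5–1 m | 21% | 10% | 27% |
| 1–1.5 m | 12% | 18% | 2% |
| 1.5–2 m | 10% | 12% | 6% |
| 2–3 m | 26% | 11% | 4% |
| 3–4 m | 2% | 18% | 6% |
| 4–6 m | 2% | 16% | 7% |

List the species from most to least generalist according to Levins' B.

morphospecies III > morphospecies II > morphospecies IV

Convert percentages to proportions (divide by 100).
Σp_IIᵢ² = 0.27² + 0.21² + 0.12² + 0.10² + 0.26² + 0.02² + 0.02² = 0.0729 + 0.0441 + 0.0144 + 0.0100 + 0.0676 + 0.0004 + 0.0004 = 0.2098
B_II = 1 / 0.2098 = 4.7664
Σp_IIIᵢ² = 0.15² + 0.10² + 0.18² + 0.12² + 0.11² + 0.18² + 0.16² = 0.0225 + 0.0100 + 0.0324 + 0.0144 + 0.0121 + 0.0324 + 0.0256 = 0.1494
B_III = 1 / 0.1494 = 6.6934
Σp_IVᵢ² = 0.48² + 0.27² + 0.02² + 0.06² + 0.04² + 0.06² + 0.07² = 0.2304 + 0.0729 + 0.0004 + 0.0036 + 0.0016 + 0.0036 + 0.0049 = 0.3174
B_IV = 1 / 0.3174 = 3.1506
Ranking by B (broadest → narrowest): morphospecies III (6.69) > morphospecies II (4.77) > morphospecies IV (3.15)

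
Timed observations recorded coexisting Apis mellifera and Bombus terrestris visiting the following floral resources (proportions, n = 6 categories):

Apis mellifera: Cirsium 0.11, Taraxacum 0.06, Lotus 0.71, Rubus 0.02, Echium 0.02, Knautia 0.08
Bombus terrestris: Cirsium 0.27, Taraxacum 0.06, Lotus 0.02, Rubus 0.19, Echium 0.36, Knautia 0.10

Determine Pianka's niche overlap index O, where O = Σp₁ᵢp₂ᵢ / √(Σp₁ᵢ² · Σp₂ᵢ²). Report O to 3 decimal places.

Σ p₁ᵢp₂ᵢ = 0.0297 + 0.0036 + 0.0142 + 0.0038 + 0.0072 + 0.0080 = 0.0665
Σp_1ᵢ² = 0.11² + 0.06² + 0.71² + 0.02² + 0.02² + 0.08² = 0.0121 + 0.0036 + 0.5041 + 0.0004 + 0.0004 + 0.0064 = 0.5270
Σp_2ᵢ² = 0.27² + 0.06² + 0.02² + 0.19² + 0.36² + 0.10² = 0.0729 + 0.0036 + 0.0004 + 0.0361 + 0.1296 + 0.0100 = 0.2526
O = 0.0665 / √(0.5270 × 0.2526) = 0.0665 / 0.364856 = 0.18226

0.182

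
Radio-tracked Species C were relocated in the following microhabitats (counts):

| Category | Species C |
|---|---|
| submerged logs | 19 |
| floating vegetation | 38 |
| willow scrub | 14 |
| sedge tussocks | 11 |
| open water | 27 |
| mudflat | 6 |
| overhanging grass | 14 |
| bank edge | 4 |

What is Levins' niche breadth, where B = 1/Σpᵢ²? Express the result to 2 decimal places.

5.71

Proportions for Species C (n=133): 19/133=0.1429, 38/133=0.2857, 14/133=0.1053, 11/133=0.0827, 27/133=0.2030, 6/133=0.0451, 14/133=0.1053, 4/133=0.0301
Σpᵢ² = 0.1429² + 0.2857² + 0.1053² + 0.0827² + 0.2030² + 0.0451² + 0.1053² + 0.0301² = 0.020420 + 0.081624 + 0.011088 + 0.006839 + 0.041209 + 0.002034 + 0.011088 + 0.000906 = 0.175208
B = 1 / 0.175208 = 5.7075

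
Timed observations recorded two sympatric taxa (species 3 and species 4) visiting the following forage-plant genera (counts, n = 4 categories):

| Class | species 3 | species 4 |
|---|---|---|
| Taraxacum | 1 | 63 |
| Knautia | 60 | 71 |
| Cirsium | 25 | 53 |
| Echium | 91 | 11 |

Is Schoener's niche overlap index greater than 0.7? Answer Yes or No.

No

Proportions for species 3 (n=177): 1/177=0.0056, 60/177=0.3390, 25/177=0.1412, 91/177=0.5141
Proportions for species 4 (n=198): 63/198=0.3182, 71/198=0.3586, 53/198=0.2677, 11/198=0.0556
Σ|p₁ᵢ − p₂ᵢ| = 0.3126 + 0.0196 + 0.1265 + 0.4585 = 0.9172
D = 1 − ½ × 0.9172 = 1 − 0.45860 = 0.54140
D = 0.54140 < 0.7 → No.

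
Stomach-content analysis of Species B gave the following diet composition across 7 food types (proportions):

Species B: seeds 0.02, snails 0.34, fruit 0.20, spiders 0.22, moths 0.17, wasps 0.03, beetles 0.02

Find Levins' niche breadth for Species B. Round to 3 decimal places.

Σpᵢ² = 0.02² + 0.34² + 0.20² + 0.22² + 0.17² + 0.03² + 0.02² = 0.0004 + 0.1156 + 0.0400 + 0.0484 + 0.0289 + 0.0009 + 0.0004 = 0.2346
B = 1 / 0.2346 = 4.26257

4.263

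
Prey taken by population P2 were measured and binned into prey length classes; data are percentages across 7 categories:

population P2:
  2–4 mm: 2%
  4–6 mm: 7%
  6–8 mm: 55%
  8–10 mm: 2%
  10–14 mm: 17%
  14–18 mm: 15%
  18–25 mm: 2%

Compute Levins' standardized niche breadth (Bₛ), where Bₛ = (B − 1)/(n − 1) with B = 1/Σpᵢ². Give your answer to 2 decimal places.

Convert percentages to proportions (divide by 100).
Σpᵢ² = 0.02² + 0.07² + 0.55² + 0.02² + 0.17² + 0.15² + 0.02² = 0.0004 + 0.0049 + 0.3025 + 0.0004 + 0.0289 + 0.0225 + 0.0004 = 0.3600
B = 1 / 0.3600 = 2.7778
Bₛ = (B − 1)/(n − 1) = (2.7778 − 1)/(7 − 1) = 1.7778/6 = 0.2963

0.30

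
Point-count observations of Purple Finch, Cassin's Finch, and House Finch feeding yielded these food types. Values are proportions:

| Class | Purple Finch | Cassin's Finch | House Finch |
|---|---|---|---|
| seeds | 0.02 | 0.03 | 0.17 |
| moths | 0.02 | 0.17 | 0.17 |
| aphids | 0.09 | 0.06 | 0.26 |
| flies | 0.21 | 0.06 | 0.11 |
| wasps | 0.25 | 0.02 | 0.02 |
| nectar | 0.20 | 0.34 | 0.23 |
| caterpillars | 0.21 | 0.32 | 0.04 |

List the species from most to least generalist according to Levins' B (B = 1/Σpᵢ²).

House Finch > Purple Finch > Cassin's Finch

Σp_Purpᵢ² = 0.02² + 0.02² + 0.09² + 0.21² + 0.25² + 0.20² + 0.21² = 0.0004 + 0.0004 + 0.0081 + 0.0441 + 0.0625 + 0.0400 + 0.0441 = 0.1996
B_Purp = 1 / 0.1996 = 5.0100
Σp_Cassᵢ² = 0.03² + 0.17² + 0.06² + 0.06² + 0.02² + 0.34² + 0.32² = 0.0009 + 0.0289 + 0.0036 + 0.0036 + 0.0004 + 0.1156 + 0.1024 = 0.2554
B_Cass = 1 / 0.2554 = 3.9154
Σp_Housᵢ² = 0.17² + 0.17² + 0.26² + 0.11² + 0.02² + 0.23² + 0.04² = 0.0289 + 0.0289 + 0.0676 + 0.0121 + 0.0004 + 0.0529 + 0.0016 = 0.1924
B_Hous = 1 / 0.1924 = 5.1975
Ranking by B (broadest → narrowest): House Finch (5.20) > Purple Finch (5.01) > Cassin's Finch (3.92)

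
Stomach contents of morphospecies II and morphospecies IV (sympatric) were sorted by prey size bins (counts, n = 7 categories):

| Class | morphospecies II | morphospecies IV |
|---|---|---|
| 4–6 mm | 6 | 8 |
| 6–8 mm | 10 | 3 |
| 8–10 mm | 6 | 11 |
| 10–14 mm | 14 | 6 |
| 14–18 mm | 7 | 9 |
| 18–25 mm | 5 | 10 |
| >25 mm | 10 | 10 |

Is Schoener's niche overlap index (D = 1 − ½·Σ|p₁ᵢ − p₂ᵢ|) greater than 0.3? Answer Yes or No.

Proportions for morphospecies II (n=58): 6/58=0.1034, 10/58=0.1724, 6/58=0.1034, 14/58=0.2414, 7/58=0.1207, 5/58=0.0862, 10/58=0.1724
Proportions for morphospecies IV (n=57): 8/57=0.1404, 3/57=0.0526, 11/57=0.1930, 6/57=0.1053, 9/57=0.1579, 10/57=0.1754, 10/57=0.1754
Σ|p₁ᵢ − p₂ᵢ| = 0.0370 + 0.1198 + 0.0896 + 0.1361 + 0.0372 + 0.0892 + 0.0030 = 0.5119
D = 1 − ½ × 0.5119 = 1 − 0.25595 = 0.74405
D = 0.74405 > 0.3 → Yes.

Yes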